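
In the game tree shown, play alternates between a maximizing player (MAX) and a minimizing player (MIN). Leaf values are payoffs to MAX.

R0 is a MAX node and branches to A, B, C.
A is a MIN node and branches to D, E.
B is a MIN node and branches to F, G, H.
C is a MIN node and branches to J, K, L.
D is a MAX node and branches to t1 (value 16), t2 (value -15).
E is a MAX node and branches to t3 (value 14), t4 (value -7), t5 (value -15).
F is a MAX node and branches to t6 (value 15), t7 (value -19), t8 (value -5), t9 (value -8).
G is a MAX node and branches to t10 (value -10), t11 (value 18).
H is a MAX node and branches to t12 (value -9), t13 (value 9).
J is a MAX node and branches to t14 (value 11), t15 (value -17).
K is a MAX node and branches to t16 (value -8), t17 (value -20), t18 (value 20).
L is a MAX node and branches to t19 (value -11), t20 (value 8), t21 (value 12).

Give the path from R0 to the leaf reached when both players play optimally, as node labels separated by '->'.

D (MAX): max(16, -15) = 16
E (MAX): max(14, -7, -15) = 14
A (MIN): min(16, 14) = 14
F (MAX): max(15, -19, -5, -8) = 15
G (MAX): max(-10, 18) = 18
H (MAX): max(-9, 9) = 9
B (MIN): min(15, 18, 9) = 9
J (MAX): max(11, -17) = 11
K (MAX): max(-8, -20, 20) = 20
L (MAX): max(-11, 8, 12) = 12
C (MIN): min(11, 20, 12) = 11
R0 (MAX): max(14, 9, 11) = 14
At R0, MAX picks A (highest: 14).
At A, MIN picks E (lowest: 14).
At E, MAX picks t3 (highest: 14).
Terminal value 14.

R0 -> A -> E -> t3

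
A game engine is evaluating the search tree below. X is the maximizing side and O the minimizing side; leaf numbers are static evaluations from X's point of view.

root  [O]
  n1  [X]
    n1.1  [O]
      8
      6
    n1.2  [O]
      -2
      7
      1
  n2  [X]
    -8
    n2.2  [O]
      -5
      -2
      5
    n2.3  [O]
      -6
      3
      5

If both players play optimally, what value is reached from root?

-5

n1.1 (O): min(8, 6) = 6
n1.2 (O): min(-2, 7, 1) = -2
n1 (X): max(6, -2) = 6
n2.2 (O): min(-5, -2, 5) = -5
n2.3 (O): min(-6, 3, 5) = -6
n2 (X): max(-8, -5, -6) = -5
root (O): min(6, -5) = -5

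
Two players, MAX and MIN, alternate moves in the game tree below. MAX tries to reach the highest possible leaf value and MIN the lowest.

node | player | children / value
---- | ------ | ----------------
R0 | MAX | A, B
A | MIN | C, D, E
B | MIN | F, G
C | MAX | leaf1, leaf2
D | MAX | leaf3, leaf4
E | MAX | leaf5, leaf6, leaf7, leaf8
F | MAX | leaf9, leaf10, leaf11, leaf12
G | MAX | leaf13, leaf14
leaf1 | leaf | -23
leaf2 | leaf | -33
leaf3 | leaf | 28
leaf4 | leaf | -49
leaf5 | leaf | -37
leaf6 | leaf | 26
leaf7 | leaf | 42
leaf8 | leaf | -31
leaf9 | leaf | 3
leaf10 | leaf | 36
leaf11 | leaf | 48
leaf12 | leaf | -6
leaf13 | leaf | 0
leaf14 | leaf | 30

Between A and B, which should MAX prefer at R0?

C (MAX): max(-23, -33) = -23
D (MAX): max(28, -49) = 28
E (MAX): max(-37, 26, 42, -31) = 42
A (MIN): min(-23, 28, 42) = -23
F (MAX): max(3, 36, 48, -6) = 48
G (MAX): max(0, 30) = 30
B (MIN): min(48, 30) = 30
MAX prefers the higher value; A=-23, B=30. B is better since 30 > -23.

B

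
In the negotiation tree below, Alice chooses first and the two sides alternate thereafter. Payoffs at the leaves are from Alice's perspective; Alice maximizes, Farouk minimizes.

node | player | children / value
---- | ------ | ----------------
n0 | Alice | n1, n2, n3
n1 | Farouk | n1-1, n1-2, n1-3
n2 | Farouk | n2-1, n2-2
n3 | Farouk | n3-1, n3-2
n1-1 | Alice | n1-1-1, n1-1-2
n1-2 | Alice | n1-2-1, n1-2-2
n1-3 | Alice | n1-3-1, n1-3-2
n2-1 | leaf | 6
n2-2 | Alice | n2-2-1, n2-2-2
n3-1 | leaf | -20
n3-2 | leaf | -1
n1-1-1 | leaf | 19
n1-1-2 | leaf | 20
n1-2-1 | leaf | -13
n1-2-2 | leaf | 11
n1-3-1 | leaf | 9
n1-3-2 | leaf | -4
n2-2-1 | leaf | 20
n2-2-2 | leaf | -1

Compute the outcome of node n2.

n2-2 (Alice): max(20, -1) = 20
n2 (Farouk): min(6, 20) = 6

6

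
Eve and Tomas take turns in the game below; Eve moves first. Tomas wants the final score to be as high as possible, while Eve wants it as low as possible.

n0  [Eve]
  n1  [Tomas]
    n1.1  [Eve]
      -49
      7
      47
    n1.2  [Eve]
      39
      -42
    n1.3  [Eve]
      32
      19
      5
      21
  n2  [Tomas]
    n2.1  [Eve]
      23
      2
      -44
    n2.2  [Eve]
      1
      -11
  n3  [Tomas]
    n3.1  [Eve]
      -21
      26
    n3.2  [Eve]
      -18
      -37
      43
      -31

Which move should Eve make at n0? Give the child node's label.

n1.1 (Eve): min(-49, 7, 47) = -49
n1.2 (Eve): min(39, -42) = -42
n1.3 (Eve): min(32, 19, 5, 21) = 5
n1 (Tomas): max(-49, -42, 5) = 5
n2.1 (Eve): min(23, 2, -44) = -44
n2.2 (Eve): min(1, -11) = -11
n2 (Tomas): max(-44, -11) = -11
n3.1 (Eve): min(-21, 26) = -21
n3.2 (Eve): min(-18, -37, 43, -31) = -37
n3 (Tomas): max(-21, -37) = -21
n0 (Eve): min(5, -11, -21) = -21
Eve at n0 wants the lowest of {n1=5, n2=-11, n3=-21}, so chooses n3.

n3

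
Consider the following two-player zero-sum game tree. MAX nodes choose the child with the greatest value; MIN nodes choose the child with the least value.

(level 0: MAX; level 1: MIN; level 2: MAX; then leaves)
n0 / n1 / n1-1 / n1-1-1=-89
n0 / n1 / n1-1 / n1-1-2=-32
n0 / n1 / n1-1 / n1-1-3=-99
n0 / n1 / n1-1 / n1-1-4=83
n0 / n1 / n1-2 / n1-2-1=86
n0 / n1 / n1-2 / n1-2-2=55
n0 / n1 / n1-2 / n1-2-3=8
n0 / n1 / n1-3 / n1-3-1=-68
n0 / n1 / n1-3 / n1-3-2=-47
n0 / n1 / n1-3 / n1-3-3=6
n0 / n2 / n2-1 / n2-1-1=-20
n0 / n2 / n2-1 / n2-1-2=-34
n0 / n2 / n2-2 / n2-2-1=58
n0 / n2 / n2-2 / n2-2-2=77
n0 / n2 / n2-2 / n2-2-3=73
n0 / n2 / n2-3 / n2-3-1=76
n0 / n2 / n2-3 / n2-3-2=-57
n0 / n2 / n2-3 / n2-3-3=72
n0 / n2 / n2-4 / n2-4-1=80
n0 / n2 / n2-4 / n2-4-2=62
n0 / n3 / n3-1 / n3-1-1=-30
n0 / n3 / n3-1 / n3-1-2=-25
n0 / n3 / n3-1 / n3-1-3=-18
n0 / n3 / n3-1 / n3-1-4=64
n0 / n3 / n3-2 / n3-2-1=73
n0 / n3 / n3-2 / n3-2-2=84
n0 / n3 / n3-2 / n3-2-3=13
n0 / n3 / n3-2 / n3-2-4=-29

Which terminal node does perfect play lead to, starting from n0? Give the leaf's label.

n3-1-4

n1-1 (MAX): max(-89, -32, -99, 83) = 83
n1-2 (MAX): max(86, 55, 8) = 86
n1-3 (MAX): max(-68, -47, 6) = 6
n1 (MIN): min(83, 86, 6) = 6
n2-1 (MAX): max(-20, -34) = -20
n2-2 (MAX): max(58, 77, 73) = 77
n2-3 (MAX): max(76, -57, 72) = 76
n2-4 (MAX): max(80, 62) = 80
n2 (MIN): min(-20, 77, 76, 80) = -20
n3-1 (MAX): max(-30, -25, -18, 64) = 64
n3-2 (MAX): max(73, 84, 13, -29) = 84
n3 (MIN): min(64, 84) = 64
n0 (MAX): max(6, -20, 64) = 64
At n0, MAX picks n3 (highest: 64).
At n3, MIN picks n3-1 (lowest: 64).
At n3-1, MAX picks n3-1-4 (highest: 64).
Terminal value 64.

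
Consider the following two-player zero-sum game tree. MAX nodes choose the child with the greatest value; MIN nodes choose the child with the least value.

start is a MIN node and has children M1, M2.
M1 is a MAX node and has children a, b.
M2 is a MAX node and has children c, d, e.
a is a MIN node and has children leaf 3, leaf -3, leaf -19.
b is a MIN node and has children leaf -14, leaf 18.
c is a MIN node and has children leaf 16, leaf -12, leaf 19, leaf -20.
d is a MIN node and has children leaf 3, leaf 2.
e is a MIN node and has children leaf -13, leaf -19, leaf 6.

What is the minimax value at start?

a (MIN): min(3, -3, -19) = -19
b (MIN): min(-14, 18) = -14
M1 (MAX): max(-19, -14) = -14
c (MIN): min(16, -12, 19, -20) = -20
d (MIN): min(3, 2) = 2
e (MIN): min(-13, -19, 6) = -19
M2 (MAX): max(-20, 2, -19) = 2
start (MIN): min(-14, 2) = -14

-14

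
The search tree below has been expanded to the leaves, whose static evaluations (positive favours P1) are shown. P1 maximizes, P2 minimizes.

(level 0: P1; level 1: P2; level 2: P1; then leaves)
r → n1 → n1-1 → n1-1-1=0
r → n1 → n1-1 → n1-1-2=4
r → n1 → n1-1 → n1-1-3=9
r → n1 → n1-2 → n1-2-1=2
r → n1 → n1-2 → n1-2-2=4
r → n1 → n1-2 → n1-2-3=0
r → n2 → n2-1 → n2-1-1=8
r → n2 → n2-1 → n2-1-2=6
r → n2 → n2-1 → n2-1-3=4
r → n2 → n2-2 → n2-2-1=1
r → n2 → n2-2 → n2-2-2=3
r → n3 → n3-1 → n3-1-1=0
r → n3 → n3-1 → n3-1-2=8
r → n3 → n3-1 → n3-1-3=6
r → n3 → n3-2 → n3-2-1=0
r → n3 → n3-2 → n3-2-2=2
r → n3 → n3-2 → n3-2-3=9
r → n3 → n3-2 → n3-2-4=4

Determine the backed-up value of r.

8

n1-1 (P1): max(0, 4, 9) = 9
n1-2 (P1): max(2, 4, 0) = 4
n1 (P2): min(9, 4) = 4
n2-1 (P1): max(8, 6, 4) = 8
n2-2 (P1): max(1, 3) = 3
n2 (P2): min(8, 3) = 3
n3-1 (P1): max(0, 8, 6) = 8
n3-2 (P1): max(0, 2, 9, 4) = 9
n3 (P2): min(8, 9) = 8
r (P1): max(4, 3, 8) = 8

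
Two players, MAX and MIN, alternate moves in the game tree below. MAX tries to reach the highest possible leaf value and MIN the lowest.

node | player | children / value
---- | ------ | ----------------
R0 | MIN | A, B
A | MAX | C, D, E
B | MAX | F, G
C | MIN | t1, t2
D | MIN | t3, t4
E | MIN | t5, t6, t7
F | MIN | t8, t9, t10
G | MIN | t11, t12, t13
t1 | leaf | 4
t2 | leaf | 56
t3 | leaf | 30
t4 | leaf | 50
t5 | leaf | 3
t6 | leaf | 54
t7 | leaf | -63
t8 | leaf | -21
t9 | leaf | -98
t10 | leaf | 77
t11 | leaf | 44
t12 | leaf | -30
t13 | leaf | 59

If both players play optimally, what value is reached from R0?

C (MIN): min(4, 56) = 4
D (MIN): min(30, 50) = 30
E (MIN): min(3, 54, -63) = -63
A (MAX): max(4, 30, -63) = 30
F (MIN): min(-21, -98, 77) = -98
G (MIN): min(44, -30, 59) = -30
B (MAX): max(-98, -30) = -30
R0 (MIN): min(30, -30) = -30

-30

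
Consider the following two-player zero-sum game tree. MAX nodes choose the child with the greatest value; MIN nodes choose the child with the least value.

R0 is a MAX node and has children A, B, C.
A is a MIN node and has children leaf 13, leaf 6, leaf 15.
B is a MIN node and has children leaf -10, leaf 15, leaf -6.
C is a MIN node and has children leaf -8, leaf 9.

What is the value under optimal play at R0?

A (MIN): min(13, 6, 15) = 6
B (MIN): min(-10, 15, -6) = -10
C (MIN): min(-8, 9) = -8
R0 (MAX): max(6, -10, -8) = 6

6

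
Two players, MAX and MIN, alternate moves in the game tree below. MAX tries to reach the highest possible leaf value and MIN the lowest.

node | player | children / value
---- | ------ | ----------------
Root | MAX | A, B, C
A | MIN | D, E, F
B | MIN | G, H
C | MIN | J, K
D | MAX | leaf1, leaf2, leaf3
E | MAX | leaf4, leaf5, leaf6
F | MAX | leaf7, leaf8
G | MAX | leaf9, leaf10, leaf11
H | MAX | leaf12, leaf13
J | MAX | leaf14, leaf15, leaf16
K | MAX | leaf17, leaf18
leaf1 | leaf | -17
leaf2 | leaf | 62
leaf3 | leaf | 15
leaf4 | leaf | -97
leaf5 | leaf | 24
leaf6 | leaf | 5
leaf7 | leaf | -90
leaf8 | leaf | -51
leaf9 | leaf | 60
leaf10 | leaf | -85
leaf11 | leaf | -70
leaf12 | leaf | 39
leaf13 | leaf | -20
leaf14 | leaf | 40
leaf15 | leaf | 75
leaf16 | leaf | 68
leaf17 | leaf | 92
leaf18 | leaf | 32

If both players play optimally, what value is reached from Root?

D (MAX): max(-17, 62, 15) = 62
E (MAX): max(-97, 24, 5) = 24
F (MAX): max(-90, -51) = -51
A (MIN): min(62, 24, -51) = -51
G (MAX): max(60, -85, -70) = 60
H (MAX): max(39, -20) = 39
B (MIN): min(60, 39) = 39
J (MAX): max(40, 75, 68) = 75
K (MAX): max(92, 32) = 92
C (MIN): min(75, 92) = 75
Root (MAX): max(-51, 39, 75) = 75

75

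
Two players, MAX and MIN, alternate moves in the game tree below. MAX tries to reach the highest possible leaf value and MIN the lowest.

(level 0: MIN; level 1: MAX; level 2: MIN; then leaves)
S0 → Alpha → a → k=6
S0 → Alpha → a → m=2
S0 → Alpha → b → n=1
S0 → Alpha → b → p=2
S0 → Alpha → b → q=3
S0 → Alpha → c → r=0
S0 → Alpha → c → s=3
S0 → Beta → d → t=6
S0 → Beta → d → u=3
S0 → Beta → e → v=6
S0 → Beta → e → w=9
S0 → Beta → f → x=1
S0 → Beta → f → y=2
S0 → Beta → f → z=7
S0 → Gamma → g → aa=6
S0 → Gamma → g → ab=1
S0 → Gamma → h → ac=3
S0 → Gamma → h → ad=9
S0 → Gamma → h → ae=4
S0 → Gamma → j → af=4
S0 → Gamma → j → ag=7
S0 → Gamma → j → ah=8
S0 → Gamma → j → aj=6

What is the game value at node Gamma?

4

g (MIN): min(6, 1) = 1
h (MIN): min(3, 9, 4) = 3
j (MIN): min(4, 7, 8, 6) = 4
Gamma (MAX): max(1, 3, 4) = 4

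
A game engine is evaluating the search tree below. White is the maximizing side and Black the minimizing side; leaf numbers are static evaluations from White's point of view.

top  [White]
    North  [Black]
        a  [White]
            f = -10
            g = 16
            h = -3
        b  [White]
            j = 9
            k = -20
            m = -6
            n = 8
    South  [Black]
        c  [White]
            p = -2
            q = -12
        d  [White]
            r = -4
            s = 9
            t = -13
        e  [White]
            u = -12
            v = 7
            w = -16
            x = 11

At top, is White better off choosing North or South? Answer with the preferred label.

North

a (White): max(-10, 16, -3) = 16
b (White): max(9, -20, -6, 8) = 9
North (Black): min(16, 9) = 9
c (White): max(-2, -12) = -2
d (White): max(-4, 9, -13) = 9
e (White): max(-12, 7, -16, 11) = 11
South (Black): min(-2, 9, 11) = -2
White prefers the higher value; North=9, South=-2. North is better since 9 > -2.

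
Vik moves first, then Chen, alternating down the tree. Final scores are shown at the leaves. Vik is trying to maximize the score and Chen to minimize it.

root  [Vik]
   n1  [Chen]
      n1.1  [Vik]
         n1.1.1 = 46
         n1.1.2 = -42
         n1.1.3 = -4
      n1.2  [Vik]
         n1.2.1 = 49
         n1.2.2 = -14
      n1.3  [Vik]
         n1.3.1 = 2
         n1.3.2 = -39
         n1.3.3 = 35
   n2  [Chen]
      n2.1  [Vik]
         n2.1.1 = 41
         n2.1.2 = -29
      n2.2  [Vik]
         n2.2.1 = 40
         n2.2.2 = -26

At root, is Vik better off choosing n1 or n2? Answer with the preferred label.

n2

n1.1 (Vik): max(46, -42, -4) = 46
n1.2 (Vik): max(49, -14) = 49
n1.3 (Vik): max(2, -39, 35) = 35
n1 (Chen): min(46, 49, 35) = 35
n2.1 (Vik): max(41, -29) = 41
n2.2 (Vik): max(40, -26) = 40
n2 (Chen): min(41, 40) = 40
Vik prefers the higher value; n1=35, n2=40. n2 is better since 40 > 35.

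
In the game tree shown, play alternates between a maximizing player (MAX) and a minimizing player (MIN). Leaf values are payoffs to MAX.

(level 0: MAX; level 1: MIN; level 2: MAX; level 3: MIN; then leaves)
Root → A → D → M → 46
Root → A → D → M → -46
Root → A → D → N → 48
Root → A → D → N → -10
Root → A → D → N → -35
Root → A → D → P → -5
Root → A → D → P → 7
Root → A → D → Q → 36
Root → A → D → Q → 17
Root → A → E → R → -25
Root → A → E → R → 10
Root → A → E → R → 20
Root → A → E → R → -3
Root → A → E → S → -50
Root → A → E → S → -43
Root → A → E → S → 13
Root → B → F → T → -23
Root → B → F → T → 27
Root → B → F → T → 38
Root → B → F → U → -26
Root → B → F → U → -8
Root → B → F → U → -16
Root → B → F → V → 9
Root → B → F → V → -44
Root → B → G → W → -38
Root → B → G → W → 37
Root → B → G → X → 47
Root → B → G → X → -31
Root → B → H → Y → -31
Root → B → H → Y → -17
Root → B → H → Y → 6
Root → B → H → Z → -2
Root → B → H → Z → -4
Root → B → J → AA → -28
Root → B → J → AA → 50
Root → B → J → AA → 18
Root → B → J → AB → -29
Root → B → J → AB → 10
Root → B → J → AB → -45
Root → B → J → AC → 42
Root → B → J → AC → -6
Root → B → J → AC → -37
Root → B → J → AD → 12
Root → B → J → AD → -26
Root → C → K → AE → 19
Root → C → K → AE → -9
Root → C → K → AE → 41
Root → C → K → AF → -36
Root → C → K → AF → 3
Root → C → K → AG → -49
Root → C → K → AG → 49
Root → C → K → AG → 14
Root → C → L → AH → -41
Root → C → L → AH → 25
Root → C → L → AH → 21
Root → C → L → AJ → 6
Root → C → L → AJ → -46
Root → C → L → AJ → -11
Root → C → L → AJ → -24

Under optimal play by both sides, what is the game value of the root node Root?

M (MIN): min(46, -46) = -46
N (MIN): min(48, -10, -35) = -35
P (MIN): min(-5, 7) = -5
Q (MIN): min(36, 17) = 17
D (MAX): max(-46, -35, -5, 17) = 17
R (MIN): min(-25, 10, 20, -3) = -25
S (MIN): min(-50, -43, 13) = -50
E (MAX): max(-25, -50) = -25
A (MIN): min(17, -25) = -25
T (MIN): min(-23, 27, 38) = -23
U (MIN): min(-26, -8, -16) = -26
V (MIN): min(9, -44) = -44
F (MAX): max(-23, -26, -44) = -23
W (MIN): min(-38, 37) = -38
X (MIN): min(47, -31) = -31
G (MAX): max(-38, -31) = -31
Y (MIN): min(-31, -17, 6) = -31
Z (MIN): min(-2, -4) = -4
H (MAX): max(-31, -4) = -4
AA (MIN): min(-28, 50, 18) = -28
AB (MIN): min(-29, 10, -45) = -45
AC (MIN): min(42, -6, -37) = -37
AD (MIN): min(12, -26) = -26
J (MAX): max(-28, -45, -37, -26) = -26
B (MIN): min(-23, -31, -4, -26) = -31
AE (MIN): min(19, -9, 41) = -9
AF (MIN): min(-36, 3) = -36
AG (MIN): min(-49, 49, 14) = -49
K (MAX): max(-9, -36, -49) = -9
AH (MIN): min(-41, 25, 21) = -41
AJ (MIN): min(6, -46, -11, -24) = -46
L (MAX): max(-41, -46) = -41
C (MIN): min(-9, -41) = -41
Root (MAX): max(-25, -31, -41) = -25

-25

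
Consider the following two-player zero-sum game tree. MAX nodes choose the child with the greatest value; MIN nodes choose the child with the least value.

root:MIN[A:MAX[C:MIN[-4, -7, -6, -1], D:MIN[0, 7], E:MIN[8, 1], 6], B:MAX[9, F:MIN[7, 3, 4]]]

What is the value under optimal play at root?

6

C (MIN): min(-4, -7, -6, -1) = -7
D (MIN): min(0, 7) = 0
E (MIN): min(8, 1) = 1
A (MAX): max(-7, 0, 1, 6) = 6
F (MIN): min(7, 3, 4) = 3
B (MAX): max(9, 3) = 9
root (MIN): min(6, 9) = 6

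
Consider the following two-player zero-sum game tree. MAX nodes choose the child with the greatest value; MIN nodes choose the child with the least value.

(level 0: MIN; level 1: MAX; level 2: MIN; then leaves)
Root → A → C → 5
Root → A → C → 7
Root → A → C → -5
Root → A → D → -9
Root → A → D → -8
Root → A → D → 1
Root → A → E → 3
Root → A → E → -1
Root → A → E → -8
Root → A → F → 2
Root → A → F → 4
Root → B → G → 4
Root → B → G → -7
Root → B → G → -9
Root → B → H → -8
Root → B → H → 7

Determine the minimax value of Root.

-8

C (MIN): min(5, 7, -5) = -5
D (MIN): min(-9, -8, 1) = -9
E (MIN): min(3, -1, -8) = -8
F (MIN): min(2, 4) = 2
A (MAX): max(-5, -9, -8, 2) = 2
G (MIN): min(4, -7, -9) = -9
H (MIN): min(-8, 7) = -8
B (MAX): max(-9, -8) = -8
Root (MIN): min(2, -8) = -8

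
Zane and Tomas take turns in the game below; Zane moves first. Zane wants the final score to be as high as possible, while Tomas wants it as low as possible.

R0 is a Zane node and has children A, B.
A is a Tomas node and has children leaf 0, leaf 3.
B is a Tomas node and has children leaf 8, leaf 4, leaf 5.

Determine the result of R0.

A (Tomas): min(0, 3) = 0
B (Tomas): min(8, 4, 5) = 4
R0 (Zane): max(0, 4) = 4

4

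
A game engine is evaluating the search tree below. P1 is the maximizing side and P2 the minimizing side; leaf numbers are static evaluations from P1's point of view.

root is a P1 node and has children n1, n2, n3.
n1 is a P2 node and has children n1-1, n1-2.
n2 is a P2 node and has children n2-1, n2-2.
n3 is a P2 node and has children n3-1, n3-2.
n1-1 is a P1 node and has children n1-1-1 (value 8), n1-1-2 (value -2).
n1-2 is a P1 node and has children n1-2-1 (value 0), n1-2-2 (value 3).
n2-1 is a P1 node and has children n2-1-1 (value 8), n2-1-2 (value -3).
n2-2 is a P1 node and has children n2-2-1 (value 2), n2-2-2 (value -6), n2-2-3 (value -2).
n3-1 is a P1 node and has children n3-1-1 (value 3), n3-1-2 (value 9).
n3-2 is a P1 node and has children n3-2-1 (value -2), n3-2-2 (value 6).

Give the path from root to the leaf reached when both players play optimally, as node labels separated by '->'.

n1-1 (P1): max(8, -2) = 8
n1-2 (P1): max(0, 3) = 3
n1 (P2): min(8, 3) = 3
n2-1 (P1): max(8, -3) = 8
n2-2 (P1): max(2, -6, -2) = 2
n2 (P2): min(8, 2) = 2
n3-1 (P1): max(3, 9) = 9
n3-2 (P1): max(-2, 6) = 6
n3 (P2): min(9, 6) = 6
root (P1): max(3, 2, 6) = 6
At root, P1 picks n3 (highest: 6).
At n3, P2 picks n3-2 (lowest: 6).
At n3-2, P1 picks n3-2-2 (highest: 6).
Terminal value 6.

root -> n3 -> n3-2 -> n3-2-2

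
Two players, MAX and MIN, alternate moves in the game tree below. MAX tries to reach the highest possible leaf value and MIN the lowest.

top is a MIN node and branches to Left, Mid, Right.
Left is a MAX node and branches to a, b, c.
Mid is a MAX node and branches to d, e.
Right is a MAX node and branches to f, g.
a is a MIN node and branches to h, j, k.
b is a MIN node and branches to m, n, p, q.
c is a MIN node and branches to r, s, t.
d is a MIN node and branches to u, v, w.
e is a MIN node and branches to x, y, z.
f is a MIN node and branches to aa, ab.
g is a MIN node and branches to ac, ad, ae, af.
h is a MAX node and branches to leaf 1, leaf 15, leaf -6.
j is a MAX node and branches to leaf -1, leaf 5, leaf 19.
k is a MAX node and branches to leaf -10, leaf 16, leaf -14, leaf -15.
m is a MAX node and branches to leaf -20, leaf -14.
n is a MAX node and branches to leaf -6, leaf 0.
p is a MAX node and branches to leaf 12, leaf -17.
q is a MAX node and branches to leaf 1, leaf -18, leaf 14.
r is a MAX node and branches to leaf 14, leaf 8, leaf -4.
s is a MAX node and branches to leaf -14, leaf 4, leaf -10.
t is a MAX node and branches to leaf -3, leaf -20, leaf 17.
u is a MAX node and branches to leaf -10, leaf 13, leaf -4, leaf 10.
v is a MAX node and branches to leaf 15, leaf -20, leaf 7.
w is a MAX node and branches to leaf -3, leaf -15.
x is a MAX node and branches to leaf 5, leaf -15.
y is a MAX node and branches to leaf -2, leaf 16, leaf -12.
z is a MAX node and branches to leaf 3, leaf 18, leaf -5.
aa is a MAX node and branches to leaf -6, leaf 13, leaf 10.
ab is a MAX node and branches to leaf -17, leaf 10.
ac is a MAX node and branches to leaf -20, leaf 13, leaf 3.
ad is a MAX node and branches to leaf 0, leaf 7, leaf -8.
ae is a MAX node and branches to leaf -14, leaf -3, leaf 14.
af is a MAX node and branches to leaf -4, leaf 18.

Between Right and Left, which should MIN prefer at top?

Right

aa (MAX): max(-6, 13, 10) = 13
ab (MAX): max(-17, 10) = 10
f (MIN): min(13, 10) = 10
ac (MAX): max(-20, 13, 3) = 13
ad (MAX): max(0, 7, -8) = 7
ae (MAX): max(-14, -3, 14) = 14
af (MAX): max(-4, 18) = 18
g (MIN): min(13, 7, 14, 18) = 7
Right (MAX): max(10, 7) = 10
h (MAX): max(1, 15, -6) = 15
j (MAX): max(-1, 5, 19) = 19
k (MAX): max(-10, 16, -14, -15) = 16
a (MIN): min(15, 19, 16) = 15
m (MAX): max(-20, -14) = -14
n (MAX): max(-6, 0) = 0
p (MAX): max(12, -17) = 12
q (MAX): max(1, -18, 14) = 14
b (MIN): min(-14, 0, 12, 14) = -14
r (MAX): max(14, 8, -4) = 14
s (MAX): max(-14, 4, -10) = 4
t (MAX): max(-3, -20, 17) = 17
c (MIN): min(14, 4, 17) = 4
Left (MAX): max(15, -14, 4) = 15
MIN prefers the lower value; Right=10, Left=15. Right is better since 10 < 15.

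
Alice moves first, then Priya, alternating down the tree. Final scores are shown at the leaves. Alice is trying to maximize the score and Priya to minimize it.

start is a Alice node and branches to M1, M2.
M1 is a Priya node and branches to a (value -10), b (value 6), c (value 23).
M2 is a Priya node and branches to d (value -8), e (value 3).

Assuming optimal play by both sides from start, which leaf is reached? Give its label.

d

M1 (Priya): min(-10, 6, 23) = -10
M2 (Priya): min(-8, 3) = -8
start (Alice): max(-10, -8) = -8
At start, Alice picks M2 (highest: -8).
At M2, Priya picks d (lowest: -8).
Terminal value -8.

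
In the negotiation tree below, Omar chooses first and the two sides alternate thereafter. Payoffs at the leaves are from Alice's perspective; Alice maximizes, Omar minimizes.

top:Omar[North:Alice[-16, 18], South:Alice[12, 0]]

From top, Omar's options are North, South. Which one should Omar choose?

South

North (Alice): max(-16, 18) = 18
South (Alice): max(12, 0) = 12
top (Omar): min(18, 12) = 12
Omar at top wants the lowest of {North=18, South=12}, so chooses South.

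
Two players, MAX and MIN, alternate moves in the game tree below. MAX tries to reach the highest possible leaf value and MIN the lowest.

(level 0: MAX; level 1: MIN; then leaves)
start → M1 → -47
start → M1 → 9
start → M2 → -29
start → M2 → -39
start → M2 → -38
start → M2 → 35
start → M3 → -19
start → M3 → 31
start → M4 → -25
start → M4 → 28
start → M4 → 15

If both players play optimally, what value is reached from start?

M1 (MIN): min(-47, 9) = -47
M2 (MIN): min(-29, -39, -38, 35) = -39
M3 (MIN): min(-19, 31) = -19
M4 (MIN): min(-25, 28, 15) = -25
start (MAX): max(-47, -39, -19, -25) = -19

-19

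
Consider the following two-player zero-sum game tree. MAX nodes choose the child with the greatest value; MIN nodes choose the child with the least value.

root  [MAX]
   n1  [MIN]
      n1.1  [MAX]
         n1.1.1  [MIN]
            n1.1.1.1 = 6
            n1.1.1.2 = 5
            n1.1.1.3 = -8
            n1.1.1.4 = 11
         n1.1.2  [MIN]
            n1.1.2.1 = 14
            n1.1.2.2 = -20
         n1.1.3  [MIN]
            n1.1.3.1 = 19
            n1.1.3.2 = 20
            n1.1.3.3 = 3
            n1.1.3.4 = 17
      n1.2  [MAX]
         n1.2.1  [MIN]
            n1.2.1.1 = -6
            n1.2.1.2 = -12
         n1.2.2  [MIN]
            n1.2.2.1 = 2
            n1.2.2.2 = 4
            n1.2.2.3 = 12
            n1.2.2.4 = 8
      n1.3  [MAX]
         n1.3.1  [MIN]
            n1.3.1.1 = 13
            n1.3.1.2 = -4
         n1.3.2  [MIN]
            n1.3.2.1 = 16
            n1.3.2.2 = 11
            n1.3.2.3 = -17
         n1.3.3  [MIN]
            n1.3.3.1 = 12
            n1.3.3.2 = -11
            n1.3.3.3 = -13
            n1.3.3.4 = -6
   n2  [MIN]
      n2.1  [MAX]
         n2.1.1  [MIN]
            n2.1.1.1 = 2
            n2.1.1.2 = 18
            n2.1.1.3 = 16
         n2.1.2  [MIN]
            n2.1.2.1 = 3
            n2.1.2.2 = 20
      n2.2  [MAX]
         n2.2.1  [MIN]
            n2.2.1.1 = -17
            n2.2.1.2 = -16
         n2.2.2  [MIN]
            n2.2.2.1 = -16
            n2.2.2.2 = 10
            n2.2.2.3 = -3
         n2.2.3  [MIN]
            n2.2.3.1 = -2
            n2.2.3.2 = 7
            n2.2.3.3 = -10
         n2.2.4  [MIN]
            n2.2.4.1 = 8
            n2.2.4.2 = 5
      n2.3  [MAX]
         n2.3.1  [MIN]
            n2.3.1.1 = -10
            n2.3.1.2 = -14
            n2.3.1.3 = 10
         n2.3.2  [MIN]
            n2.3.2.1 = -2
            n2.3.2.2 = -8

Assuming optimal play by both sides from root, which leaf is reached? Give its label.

n1.3.1.2

n1.1.1 (MIN): min(6, 5, -8, 11) = -8
n1.1.2 (MIN): min(14, -20) = -20
n1.1.3 (MIN): min(19, 20, 3, 17) = 3
n1.1 (MAX): max(-8, -20, 3) = 3
n1.2.1 (MIN): min(-6, -12) = -12
n1.2.2 (MIN): min(2, 4, 12, 8) = 2
n1.2 (MAX): max(-12, 2) = 2
n1.3.1 (MIN): min(13, -4) = -4
n1.3.2 (MIN): min(16, 11, -17) = -17
n1.3.3 (MIN): min(12, -11, -13, -6) = -13
n1.3 (MAX): max(-4, -17, -13) = -4
n1 (MIN): min(3, 2, -4) = -4
n2.1.1 (MIN): min(2, 18, 16) = 2
n2.1.2 (MIN): min(3, 20) = 3
n2.1 (MAX): max(2, 3) = 3
n2.2.1 (MIN): min(-17, -16) = -17
n2.2.2 (MIN): min(-16, 10, -3) = -16
n2.2.3 (MIN): min(-2, 7, -10) = -10
n2.2.4 (MIN): min(8, 5) = 5
n2.2 (MAX): max(-17, -16, -10, 5) = 5
n2.3.1 (MIN): min(-10, -14, 10) = -14
n2.3.2 (MIN): min(-2, -8) = -8
n2.3 (MAX): max(-14, -8) = -8
n2 (MIN): min(3, 5, -8) = -8
root (MAX): max(-4, -8) = -4
At root, MAX picks n1 (highest: -4).
At n1, MIN picks n1.3 (lowest: -4).
At n1.3, MAX picks n1.3.1 (highest: -4).
At n1.3.1, MIN picks n1.3.1.2 (lowest: -4).
Terminal value -4.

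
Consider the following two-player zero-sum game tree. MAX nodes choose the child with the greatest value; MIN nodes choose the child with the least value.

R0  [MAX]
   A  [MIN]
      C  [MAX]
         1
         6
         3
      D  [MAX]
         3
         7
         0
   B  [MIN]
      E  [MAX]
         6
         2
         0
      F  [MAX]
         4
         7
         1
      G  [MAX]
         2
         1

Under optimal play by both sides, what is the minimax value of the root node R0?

6

C (MAX): max(1, 6, 3) = 6
D (MAX): max(3, 7, 0) = 7
A (MIN): min(6, 7) = 6
E (MAX): max(6, 2, 0) = 6
F (MAX): max(4, 7, 1) = 7
G (MAX): max(2, 1) = 2
B (MIN): min(6, 7, 2) = 2
R0 (MAX): max(6, 2) = 6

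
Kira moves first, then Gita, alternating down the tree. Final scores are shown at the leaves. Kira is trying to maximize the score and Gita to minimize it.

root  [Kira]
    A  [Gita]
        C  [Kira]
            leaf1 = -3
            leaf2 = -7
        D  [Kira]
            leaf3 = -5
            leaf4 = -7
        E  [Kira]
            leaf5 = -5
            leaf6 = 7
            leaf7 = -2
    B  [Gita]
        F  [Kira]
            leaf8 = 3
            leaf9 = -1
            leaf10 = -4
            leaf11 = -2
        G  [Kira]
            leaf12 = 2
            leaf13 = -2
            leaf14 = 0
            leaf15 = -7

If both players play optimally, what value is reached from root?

2

C (Kira): max(-3, -7) = -3
D (Kira): max(-5, -7) = -5
E (Kira): max(-5, 7, -2) = 7
A (Gita): min(-3, -5, 7) = -5
F (Kira): max(3, -1, -4, -2) = 3
G (Kira): max(2, -2, 0, -7) = 2
B (Gita): min(3, 2) = 2
root (Kira): max(-5, 2) = 2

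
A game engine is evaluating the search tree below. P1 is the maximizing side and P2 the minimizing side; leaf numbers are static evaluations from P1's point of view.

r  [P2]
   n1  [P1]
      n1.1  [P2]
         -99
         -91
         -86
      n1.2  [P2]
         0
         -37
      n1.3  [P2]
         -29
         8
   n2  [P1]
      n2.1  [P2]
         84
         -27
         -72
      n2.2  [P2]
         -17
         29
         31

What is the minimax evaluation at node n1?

-29

n1.1 (P2): min(-99, -91, -86) = -99
n1.2 (P2): min(0, -37) = -37
n1.3 (P2): min(-29, 8) = -29
n1 (P1): max(-99, -37, -29) = -29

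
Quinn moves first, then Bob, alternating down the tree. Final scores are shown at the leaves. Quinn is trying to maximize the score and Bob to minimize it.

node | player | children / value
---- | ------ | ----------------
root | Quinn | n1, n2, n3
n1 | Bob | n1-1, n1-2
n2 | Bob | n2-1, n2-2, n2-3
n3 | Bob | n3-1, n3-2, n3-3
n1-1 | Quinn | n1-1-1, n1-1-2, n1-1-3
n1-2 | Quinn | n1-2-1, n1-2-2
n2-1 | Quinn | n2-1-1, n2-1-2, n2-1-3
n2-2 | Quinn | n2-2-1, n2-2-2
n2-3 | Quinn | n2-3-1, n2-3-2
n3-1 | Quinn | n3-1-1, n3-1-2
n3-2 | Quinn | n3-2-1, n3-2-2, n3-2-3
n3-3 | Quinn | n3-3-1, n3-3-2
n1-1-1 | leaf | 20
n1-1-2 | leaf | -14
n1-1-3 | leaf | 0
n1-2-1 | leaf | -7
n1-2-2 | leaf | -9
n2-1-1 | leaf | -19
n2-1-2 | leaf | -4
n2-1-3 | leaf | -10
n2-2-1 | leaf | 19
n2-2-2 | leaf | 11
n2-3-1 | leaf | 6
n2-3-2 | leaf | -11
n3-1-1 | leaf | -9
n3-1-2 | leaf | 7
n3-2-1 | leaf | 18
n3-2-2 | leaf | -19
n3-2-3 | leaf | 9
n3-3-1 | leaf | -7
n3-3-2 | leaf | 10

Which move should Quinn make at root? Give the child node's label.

n1-1 (Quinn): max(20, -14, 0) = 20
n1-2 (Quinn): max(-7, -9) = -7
n1 (Bob): min(20, -7) = -7
n2-1 (Quinn): max(-19, -4, -10) = -4
n2-2 (Quinn): max(19, 11) = 19
n2-3 (Quinn): max(6, -11) = 6
n2 (Bob): min(-4, 19, 6) = -4
n3-1 (Quinn): max(-9, 7) = 7
n3-2 (Quinn): max(18, -19, 9) = 18
n3-3 (Quinn): max(-7, 10) = 10
n3 (Bob): min(7, 18, 10) = 7
root (Quinn): max(-7, -4, 7) = 7
Quinn at root wants the highest of {n1=-7, n2=-4, n3=7}, so chooses n3.

n3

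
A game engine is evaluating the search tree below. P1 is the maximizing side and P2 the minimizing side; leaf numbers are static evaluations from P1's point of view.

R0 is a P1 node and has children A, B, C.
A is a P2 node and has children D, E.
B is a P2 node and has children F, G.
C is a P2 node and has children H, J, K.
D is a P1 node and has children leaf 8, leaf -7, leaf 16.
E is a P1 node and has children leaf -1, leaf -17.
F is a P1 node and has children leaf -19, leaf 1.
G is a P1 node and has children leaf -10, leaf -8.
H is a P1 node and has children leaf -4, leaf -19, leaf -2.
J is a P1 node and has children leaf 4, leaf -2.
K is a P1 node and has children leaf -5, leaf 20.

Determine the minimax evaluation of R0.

D (P1): max(8, -7, 16) = 16
E (P1): max(-1, -17) = -1
A (P2): min(16, -1) = -1
F (P1): max(-19, 1) = 1
G (P1): max(-10, -8) = -8
B (P2): min(1, -8) = -8
H (P1): max(-4, -19, -2) = -2
J (P1): max(4, -2) = 4
K (P1): max(-5, 20) = 20
C (P2): min(-2, 4, 20) = -2
R0 (P1): max(-1, -8, -2) = -1

-1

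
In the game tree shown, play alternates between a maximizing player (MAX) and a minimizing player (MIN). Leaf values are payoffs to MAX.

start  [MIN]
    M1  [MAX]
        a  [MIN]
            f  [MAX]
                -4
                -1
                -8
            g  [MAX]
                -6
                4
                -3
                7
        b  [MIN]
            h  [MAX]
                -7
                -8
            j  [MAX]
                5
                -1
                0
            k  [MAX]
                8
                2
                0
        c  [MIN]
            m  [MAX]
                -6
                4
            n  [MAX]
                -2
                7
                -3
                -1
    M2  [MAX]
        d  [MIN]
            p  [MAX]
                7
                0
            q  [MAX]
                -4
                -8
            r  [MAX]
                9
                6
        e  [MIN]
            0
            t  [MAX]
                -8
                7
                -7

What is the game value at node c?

4

m (MAX): max(-6, 4) = 4
n (MAX): max(-2, 7, -3, -1) = 7
c (MIN): min(4, 7) = 4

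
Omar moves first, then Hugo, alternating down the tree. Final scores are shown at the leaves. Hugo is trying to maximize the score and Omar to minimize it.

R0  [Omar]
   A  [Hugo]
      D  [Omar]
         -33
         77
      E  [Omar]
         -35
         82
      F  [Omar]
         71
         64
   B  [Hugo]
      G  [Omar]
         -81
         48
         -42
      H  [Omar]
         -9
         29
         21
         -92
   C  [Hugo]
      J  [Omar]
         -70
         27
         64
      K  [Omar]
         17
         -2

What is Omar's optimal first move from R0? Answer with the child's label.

D (Omar): min(-33, 77) = -33
E (Omar): min(-35, 82) = -35
F (Omar): min(71, 64) = 64
A (Hugo): max(-33, -35, 64) = 64
G (Omar): min(-81, 48, -42) = -81
H (Omar): min(-9, 29, 21, -92) = -92
B (Hugo): max(-81, -92) = -81
J (Omar): min(-70, 27, 64) = -70
K (Omar): min(17, -2) = -2
C (Hugo): max(-70, -2) = -2
R0 (Omar): min(64, -81, -2) = -81
Omar at R0 wants the lowest of {A=64, B=-81, C=-2}, so chooses B.

B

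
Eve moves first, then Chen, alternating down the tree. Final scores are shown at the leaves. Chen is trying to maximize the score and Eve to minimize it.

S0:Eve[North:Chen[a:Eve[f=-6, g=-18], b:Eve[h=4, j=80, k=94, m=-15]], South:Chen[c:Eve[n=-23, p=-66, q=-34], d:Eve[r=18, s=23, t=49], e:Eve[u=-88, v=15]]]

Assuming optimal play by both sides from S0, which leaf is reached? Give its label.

m

a (Eve): min(-6, -18) = -18
b (Eve): min(4, 80, 94, -15) = -15
North (Chen): max(-18, -15) = -15
c (Eve): min(-23, -66, -34) = -66
d (Eve): min(18, 23, 49) = 18
e (Eve): min(-88, 15) = -88
South (Chen): max(-66, 18, -88) = 18
S0 (Eve): min(-15, 18) = -15
At S0, Eve picks North (lowest: -15).
At North, Chen picks b (highest: -15).
At b, Eve picks m (lowest: -15).
Terminal value -15.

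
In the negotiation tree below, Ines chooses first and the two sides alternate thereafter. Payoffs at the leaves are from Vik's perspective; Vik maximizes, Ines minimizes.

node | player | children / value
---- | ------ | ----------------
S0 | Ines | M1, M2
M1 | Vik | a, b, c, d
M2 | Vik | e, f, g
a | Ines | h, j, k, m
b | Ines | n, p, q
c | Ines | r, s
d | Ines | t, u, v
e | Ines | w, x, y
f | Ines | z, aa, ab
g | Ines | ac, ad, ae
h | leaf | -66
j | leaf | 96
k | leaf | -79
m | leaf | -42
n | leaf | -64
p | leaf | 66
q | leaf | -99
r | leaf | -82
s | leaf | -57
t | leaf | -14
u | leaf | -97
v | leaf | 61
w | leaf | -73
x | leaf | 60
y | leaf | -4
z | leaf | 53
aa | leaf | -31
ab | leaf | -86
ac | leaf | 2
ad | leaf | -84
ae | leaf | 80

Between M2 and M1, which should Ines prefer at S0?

e (Ines): min(-73, 60, -4) = -73
f (Ines): min(53, -31, -86) = -86
g (Ines): min(2, -84, 80) = -84
M2 (Vik): max(-73, -86, -84) = -73
a (Ines): min(-66, 96, -79, -42) = -79
b (Ines): min(-64, 66, -99) = -99
c (Ines): min(-82, -57) = -82
d (Ines): min(-14, -97, 61) = -97
M1 (Vik): max(-79, -99, -82, -97) = -79
Ines prefers the lower value; M2=-73, M1=-79. M1 is better since -79 < -73.

M1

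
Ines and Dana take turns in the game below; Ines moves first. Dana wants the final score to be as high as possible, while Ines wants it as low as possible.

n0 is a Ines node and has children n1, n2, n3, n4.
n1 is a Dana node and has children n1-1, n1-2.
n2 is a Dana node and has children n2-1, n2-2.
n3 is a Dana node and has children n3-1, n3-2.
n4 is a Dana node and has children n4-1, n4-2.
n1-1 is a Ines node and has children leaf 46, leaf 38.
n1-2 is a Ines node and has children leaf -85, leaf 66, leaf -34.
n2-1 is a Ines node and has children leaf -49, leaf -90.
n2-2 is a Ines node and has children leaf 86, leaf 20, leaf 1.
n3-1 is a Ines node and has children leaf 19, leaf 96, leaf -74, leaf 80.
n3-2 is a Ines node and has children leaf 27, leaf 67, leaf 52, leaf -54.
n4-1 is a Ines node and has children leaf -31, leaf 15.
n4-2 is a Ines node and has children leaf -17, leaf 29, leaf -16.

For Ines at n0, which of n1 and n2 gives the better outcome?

n2

n1-1 (Ines): min(46, 38) = 38
n1-2 (Ines): min(-85, 66, -34) = -85
n1 (Dana): max(38, -85) = 38
n2-1 (Ines): min(-49, -90) = -90
n2-2 (Ines): min(86, 20, 1) = 1
n2 (Dana): max(-90, 1) = 1
Ines prefers the lower value; n1=38, n2=1. n2 is better since 1 < 38.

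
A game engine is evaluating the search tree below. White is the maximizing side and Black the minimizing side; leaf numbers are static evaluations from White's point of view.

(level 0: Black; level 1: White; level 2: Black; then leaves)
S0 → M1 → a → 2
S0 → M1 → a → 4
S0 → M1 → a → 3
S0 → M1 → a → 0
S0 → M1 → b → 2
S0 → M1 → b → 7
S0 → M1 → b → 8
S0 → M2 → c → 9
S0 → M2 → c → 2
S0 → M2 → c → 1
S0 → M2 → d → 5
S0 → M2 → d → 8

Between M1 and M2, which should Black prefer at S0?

a (Black): min(2, 4, 3, 0) = 0
b (Black): min(2, 7, 8) = 2
M1 (White): max(0, 2) = 2
c (Black): min(9, 2, 1) = 1
d (Black): min(5, 8) = 5
M2 (White): max(1, 5) = 5
Black prefers the lower value; M1=2, M2=5. M1 is better since 2 < 5.

M1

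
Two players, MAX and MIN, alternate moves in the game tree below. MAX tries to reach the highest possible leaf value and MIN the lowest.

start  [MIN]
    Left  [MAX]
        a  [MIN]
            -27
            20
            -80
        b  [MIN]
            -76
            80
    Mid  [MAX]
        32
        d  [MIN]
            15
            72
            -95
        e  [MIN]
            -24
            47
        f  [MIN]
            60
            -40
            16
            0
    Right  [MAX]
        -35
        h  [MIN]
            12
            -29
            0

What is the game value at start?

a (MIN): min(-27, 20, -80) = -80
b (MIN): min(-76, 80) = -76
Left (MAX): max(-80, -76) = -76
d (MIN): min(15, 72, -95) = -95
e (MIN): min(-24, 47) = -24
f (MIN): min(60, -40, 16, 0) = -40
Mid (MAX): max(32, -95, -24, -40) = 32
h (MIN): min(12, -29, 0) = -29
Right (MAX): max(-35, -29) = -29
start (MIN): min(-76, 32, -29) = -76

-76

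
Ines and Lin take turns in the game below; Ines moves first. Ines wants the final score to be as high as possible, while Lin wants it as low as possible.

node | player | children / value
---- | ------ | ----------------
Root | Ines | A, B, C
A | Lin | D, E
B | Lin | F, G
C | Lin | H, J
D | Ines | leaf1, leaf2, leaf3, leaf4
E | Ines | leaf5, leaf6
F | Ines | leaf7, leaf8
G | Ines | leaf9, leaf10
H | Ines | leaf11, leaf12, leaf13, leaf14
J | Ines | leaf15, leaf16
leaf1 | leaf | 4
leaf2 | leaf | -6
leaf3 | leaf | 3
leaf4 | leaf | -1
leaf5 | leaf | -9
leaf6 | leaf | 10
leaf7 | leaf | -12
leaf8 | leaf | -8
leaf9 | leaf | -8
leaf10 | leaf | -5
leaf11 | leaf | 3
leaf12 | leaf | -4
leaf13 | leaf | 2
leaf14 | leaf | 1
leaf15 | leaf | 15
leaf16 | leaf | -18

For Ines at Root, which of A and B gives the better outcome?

D (Ines): max(4, -6, 3, -1) = 4
E (Ines): max(-9, 10) = 10
A (Lin): min(4, 10) = 4
F (Ines): max(-12, -8) = -8
G (Ines): max(-8, -5) = -5
B (Lin): min(-8, -5) = -8
Ines prefers the higher value; A=4, B=-8. A is better since 4 > -8.

A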